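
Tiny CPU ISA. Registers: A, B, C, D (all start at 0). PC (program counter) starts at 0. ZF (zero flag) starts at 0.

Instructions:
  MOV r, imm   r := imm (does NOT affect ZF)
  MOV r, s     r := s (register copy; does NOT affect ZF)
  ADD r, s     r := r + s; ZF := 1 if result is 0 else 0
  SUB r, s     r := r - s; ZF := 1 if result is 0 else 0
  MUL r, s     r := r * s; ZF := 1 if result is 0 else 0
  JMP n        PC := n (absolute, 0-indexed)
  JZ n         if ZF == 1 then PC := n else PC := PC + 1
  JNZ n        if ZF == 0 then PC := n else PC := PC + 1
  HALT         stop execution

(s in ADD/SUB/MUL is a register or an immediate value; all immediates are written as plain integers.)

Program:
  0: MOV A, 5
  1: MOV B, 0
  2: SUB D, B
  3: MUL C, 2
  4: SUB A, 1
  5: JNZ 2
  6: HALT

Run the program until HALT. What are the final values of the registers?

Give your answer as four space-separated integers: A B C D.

Step 1: PC=0 exec 'MOV A, 5'. After: A=5 B=0 C=0 D=0 ZF=0 PC=1
Step 2: PC=1 exec 'MOV B, 0'. After: A=5 B=0 C=0 D=0 ZF=0 PC=2
Step 3: PC=2 exec 'SUB D, B'. After: A=5 B=0 C=0 D=0 ZF=1 PC=3
Step 4: PC=3 exec 'MUL C, 2'. After: A=5 B=0 C=0 D=0 ZF=1 PC=4
Step 5: PC=4 exec 'SUB A, 1'. After: A=4 B=0 C=0 D=0 ZF=0 PC=5
Step 6: PC=5 exec 'JNZ 2'. After: A=4 B=0 C=0 D=0 ZF=0 PC=2
Step 7: PC=2 exec 'SUB D, B'. After: A=4 B=0 C=0 D=0 ZF=1 PC=3
Step 8: PC=3 exec 'MUL C, 2'. After: A=4 B=0 C=0 D=0 ZF=1 PC=4
Step 9: PC=4 exec 'SUB A, 1'. After: A=3 B=0 C=0 D=0 ZF=0 PC=5
Step 10: PC=5 exec 'JNZ 2'. After: A=3 B=0 C=0 D=0 ZF=0 PC=2
Step 11: PC=2 exec 'SUB D, B'. After: A=3 B=0 C=0 D=0 ZF=1 PC=3
Step 12: PC=3 exec 'MUL C, 2'. After: A=3 B=0 C=0 D=0 ZF=1 PC=4
Step 13: PC=4 exec 'SUB A, 1'. After: A=2 B=0 C=0 D=0 ZF=0 PC=5
Step 14: PC=5 exec 'JNZ 2'. After: A=2 B=0 C=0 D=0 ZF=0 PC=2
Step 15: PC=2 exec 'SUB D, B'. After: A=2 B=0 C=0 D=0 ZF=1 PC=3
Step 16: PC=3 exec 'MUL C, 2'. After: A=2 B=0 C=0 D=0 ZF=1 PC=4
Step 17: PC=4 exec 'SUB A, 1'. After: A=1 B=0 C=0 D=0 ZF=0 PC=5
Step 18: PC=5 exec 'JNZ 2'. After: A=1 B=0 C=0 D=0 ZF=0 PC=2
Step 19: PC=2 exec 'SUB D, B'. After: A=1 B=0 C=0 D=0 ZF=1 PC=3
Step 20: PC=3 exec 'MUL C, 2'. After: A=1 B=0 C=0 D=0 ZF=1 PC=4
Step 21: PC=4 exec 'SUB A, 1'. After: A=0 B=0 C=0 D=0 ZF=1 PC=5
Step 22: PC=5 exec 'JNZ 2'. After: A=0 B=0 C=0 D=0 ZF=1 PC=6
Step 23: PC=6 exec 'HALT'. After: A=0 B=0 C=0 D=0 ZF=1 PC=6 HALTED

Answer: 0 0 0 0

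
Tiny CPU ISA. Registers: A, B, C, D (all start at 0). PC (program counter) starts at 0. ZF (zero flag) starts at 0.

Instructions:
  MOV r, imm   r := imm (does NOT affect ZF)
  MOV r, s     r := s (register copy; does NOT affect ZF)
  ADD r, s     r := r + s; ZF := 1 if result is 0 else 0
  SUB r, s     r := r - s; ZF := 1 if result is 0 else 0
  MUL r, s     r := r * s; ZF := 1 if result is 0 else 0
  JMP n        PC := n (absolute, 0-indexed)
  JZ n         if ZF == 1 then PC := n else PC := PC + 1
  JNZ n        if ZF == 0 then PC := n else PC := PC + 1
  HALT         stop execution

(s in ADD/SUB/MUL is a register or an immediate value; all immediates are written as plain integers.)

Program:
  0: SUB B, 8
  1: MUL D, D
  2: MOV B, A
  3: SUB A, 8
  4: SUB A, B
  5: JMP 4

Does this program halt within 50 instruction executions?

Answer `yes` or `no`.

Answer: no

Derivation:
Step 1: PC=0 exec 'SUB B, 8'. After: A=0 B=-8 C=0 D=0 ZF=0 PC=1
Step 2: PC=1 exec 'MUL D, D'. After: A=0 B=-8 C=0 D=0 ZF=1 PC=2
Step 3: PC=2 exec 'MOV B, A'. After: A=0 B=0 C=0 D=0 ZF=1 PC=3
Step 4: PC=3 exec 'SUB A, 8'. After: A=-8 B=0 C=0 D=0 ZF=0 PC=4
Step 5: PC=4 exec 'SUB A, B'. After: A=-8 B=0 C=0 D=0 ZF=0 PC=5
Step 6: PC=5 exec 'JMP 4'. After: A=-8 B=0 C=0 D=0 ZF=0 PC=4
State after step 6 equals state after step 4: the program is in a cycle of length 2 and will never halt.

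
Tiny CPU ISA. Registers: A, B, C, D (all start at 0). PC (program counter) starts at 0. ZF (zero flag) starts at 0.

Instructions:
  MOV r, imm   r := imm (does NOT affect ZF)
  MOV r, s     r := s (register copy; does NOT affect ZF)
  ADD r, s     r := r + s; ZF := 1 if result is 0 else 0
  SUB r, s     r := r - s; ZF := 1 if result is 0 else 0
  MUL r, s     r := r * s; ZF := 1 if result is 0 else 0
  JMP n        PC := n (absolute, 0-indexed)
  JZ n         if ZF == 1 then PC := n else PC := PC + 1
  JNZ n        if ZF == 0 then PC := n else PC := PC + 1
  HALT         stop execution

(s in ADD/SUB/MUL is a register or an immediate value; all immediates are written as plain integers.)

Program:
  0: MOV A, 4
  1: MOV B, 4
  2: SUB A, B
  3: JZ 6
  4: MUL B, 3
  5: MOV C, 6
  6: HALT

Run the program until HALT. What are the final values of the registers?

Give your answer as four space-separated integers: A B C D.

Step 1: PC=0 exec 'MOV A, 4'. After: A=4 B=0 C=0 D=0 ZF=0 PC=1
Step 2: PC=1 exec 'MOV B, 4'. After: A=4 B=4 C=0 D=0 ZF=0 PC=2
Step 3: PC=2 exec 'SUB A, B'. After: A=0 B=4 C=0 D=0 ZF=1 PC=3
Step 4: PC=3 exec 'JZ 6'. After: A=0 B=4 C=0 D=0 ZF=1 PC=6
Step 5: PC=6 exec 'HALT'. After: A=0 B=4 C=0 D=0 ZF=1 PC=6 HALTED

Answer: 0 4 0 0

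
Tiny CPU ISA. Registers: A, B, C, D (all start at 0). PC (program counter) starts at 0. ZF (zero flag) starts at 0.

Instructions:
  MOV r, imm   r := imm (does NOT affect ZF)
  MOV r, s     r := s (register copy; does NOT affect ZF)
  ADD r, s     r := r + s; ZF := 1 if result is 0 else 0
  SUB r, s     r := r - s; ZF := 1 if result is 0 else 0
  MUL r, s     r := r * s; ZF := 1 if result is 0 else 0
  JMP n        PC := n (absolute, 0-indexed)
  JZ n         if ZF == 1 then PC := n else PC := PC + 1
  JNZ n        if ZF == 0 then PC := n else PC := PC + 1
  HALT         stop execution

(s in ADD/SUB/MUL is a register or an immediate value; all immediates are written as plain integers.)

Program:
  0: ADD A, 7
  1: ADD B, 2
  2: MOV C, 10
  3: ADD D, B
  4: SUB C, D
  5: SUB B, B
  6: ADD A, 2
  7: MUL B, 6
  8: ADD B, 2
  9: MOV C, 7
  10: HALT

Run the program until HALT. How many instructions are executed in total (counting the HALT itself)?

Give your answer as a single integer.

Answer: 11

Derivation:
Step 1: PC=0 exec 'ADD A, 7'. After: A=7 B=0 C=0 D=0 ZF=0 PC=1
Step 2: PC=1 exec 'ADD B, 2'. After: A=7 B=2 C=0 D=0 ZF=0 PC=2
Step 3: PC=2 exec 'MOV C, 10'. After: A=7 B=2 C=10 D=0 ZF=0 PC=3
Step 4: PC=3 exec 'ADD D, B'. After: A=7 B=2 C=10 D=2 ZF=0 PC=4
Step 5: PC=4 exec 'SUB C, D'. After: A=7 B=2 C=8 D=2 ZF=0 PC=5
Step 6: PC=5 exec 'SUB B, B'. After: A=7 B=0 C=8 D=2 ZF=1 PC=6
Step 7: PC=6 exec 'ADD A, 2'. After: A=9 B=0 C=8 D=2 ZF=0 PC=7
Step 8: PC=7 exec 'MUL B, 6'. After: A=9 B=0 C=8 D=2 ZF=1 PC=8
Step 9: PC=8 exec 'ADD B, 2'. After: A=9 B=2 C=8 D=2 ZF=0 PC=9
Step 10: PC=9 exec 'MOV C, 7'. After: A=9 B=2 C=7 D=2 ZF=0 PC=10
Step 11: PC=10 exec 'HALT'. After: A=9 B=2 C=7 D=2 ZF=0 PC=10 HALTED
Total instructions executed: 11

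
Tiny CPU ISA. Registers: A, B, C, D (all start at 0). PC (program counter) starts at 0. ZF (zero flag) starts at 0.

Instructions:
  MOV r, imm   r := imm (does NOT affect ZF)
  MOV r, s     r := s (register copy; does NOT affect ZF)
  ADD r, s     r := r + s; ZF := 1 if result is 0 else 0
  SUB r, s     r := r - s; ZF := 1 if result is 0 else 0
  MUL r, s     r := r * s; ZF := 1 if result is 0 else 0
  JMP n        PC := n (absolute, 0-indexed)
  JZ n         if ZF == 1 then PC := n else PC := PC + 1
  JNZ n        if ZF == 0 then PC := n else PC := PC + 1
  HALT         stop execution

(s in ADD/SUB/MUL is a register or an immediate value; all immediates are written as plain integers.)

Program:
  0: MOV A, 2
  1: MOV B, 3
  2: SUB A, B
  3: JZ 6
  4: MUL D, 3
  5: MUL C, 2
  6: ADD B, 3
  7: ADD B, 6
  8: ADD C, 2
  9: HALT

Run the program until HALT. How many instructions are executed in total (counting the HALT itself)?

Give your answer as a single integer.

Step 1: PC=0 exec 'MOV A, 2'. After: A=2 B=0 C=0 D=0 ZF=0 PC=1
Step 2: PC=1 exec 'MOV B, 3'. After: A=2 B=3 C=0 D=0 ZF=0 PC=2
Step 3: PC=2 exec 'SUB A, B'. After: A=-1 B=3 C=0 D=0 ZF=0 PC=3
Step 4: PC=3 exec 'JZ 6'. After: A=-1 B=3 C=0 D=0 ZF=0 PC=4
Step 5: PC=4 exec 'MUL D, 3'. After: A=-1 B=3 C=0 D=0 ZF=1 PC=5
Step 6: PC=5 exec 'MUL C, 2'. After: A=-1 B=3 C=0 D=0 ZF=1 PC=6
Step 7: PC=6 exec 'ADD B, 3'. After: A=-1 B=6 C=0 D=0 ZF=0 PC=7
Step 8: PC=7 exec 'ADD B, 6'. After: A=-1 B=12 C=0 D=0 ZF=0 PC=8
Step 9: PC=8 exec 'ADD C, 2'. After: A=-1 B=12 C=2 D=0 ZF=0 PC=9
Step 10: PC=9 exec 'HALT'. After: A=-1 B=12 C=2 D=0 ZF=0 PC=9 HALTED
Total instructions executed: 10

Answer: 10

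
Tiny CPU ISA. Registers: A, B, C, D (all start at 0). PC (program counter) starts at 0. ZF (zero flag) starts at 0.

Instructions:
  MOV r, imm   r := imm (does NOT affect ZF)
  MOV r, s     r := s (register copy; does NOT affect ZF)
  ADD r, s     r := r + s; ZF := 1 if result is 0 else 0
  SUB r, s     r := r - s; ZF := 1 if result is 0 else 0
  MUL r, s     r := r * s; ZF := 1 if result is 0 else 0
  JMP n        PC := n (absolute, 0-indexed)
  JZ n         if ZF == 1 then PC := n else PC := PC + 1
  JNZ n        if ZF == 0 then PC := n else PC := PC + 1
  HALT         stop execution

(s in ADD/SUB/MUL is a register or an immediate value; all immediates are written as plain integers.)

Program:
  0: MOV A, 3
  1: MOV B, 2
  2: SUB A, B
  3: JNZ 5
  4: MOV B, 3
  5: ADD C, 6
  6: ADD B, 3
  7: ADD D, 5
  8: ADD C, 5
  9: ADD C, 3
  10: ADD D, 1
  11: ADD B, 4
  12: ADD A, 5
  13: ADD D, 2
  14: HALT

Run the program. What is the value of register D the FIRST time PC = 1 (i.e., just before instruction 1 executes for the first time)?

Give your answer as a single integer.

Step 1: PC=0 exec 'MOV A, 3'. After: A=3 B=0 C=0 D=0 ZF=0 PC=1
First time PC=1: D=0

0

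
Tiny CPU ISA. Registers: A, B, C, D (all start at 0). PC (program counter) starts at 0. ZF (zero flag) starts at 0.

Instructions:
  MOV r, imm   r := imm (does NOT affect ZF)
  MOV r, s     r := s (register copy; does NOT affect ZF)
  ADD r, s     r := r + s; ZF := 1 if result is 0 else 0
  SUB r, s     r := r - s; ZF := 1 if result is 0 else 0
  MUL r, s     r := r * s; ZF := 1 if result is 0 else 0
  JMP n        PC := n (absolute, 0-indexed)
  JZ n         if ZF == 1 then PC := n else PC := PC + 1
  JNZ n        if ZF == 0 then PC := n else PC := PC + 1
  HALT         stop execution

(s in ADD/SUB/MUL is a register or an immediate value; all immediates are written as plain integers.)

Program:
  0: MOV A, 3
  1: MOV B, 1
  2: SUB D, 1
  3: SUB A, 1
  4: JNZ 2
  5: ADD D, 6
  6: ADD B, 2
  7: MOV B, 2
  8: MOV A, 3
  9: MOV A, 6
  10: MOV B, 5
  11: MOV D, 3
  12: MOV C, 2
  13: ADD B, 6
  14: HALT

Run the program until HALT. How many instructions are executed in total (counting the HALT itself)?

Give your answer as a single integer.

Step 1: PC=0 exec 'MOV A, 3'. After: A=3 B=0 C=0 D=0 ZF=0 PC=1
Step 2: PC=1 exec 'MOV B, 1'. After: A=3 B=1 C=0 D=0 ZF=0 PC=2
Step 3: PC=2 exec 'SUB D, 1'. After: A=3 B=1 C=0 D=-1 ZF=0 PC=3
Step 4: PC=3 exec 'SUB A, 1'. After: A=2 B=1 C=0 D=-1 ZF=0 PC=4
Step 5: PC=4 exec 'JNZ 2'. After: A=2 B=1 C=0 D=-1 ZF=0 PC=2
Step 6: PC=2 exec 'SUB D, 1'. After: A=2 B=1 C=0 D=-2 ZF=0 PC=3
Step 7: PC=3 exec 'SUB A, 1'. After: A=1 B=1 C=0 D=-2 ZF=0 PC=4
Step 8: PC=4 exec 'JNZ 2'. After: A=1 B=1 C=0 D=-2 ZF=0 PC=2
Step 9: PC=2 exec 'SUB D, 1'. After: A=1 B=1 C=0 D=-3 ZF=0 PC=3
Step 10: PC=3 exec 'SUB A, 1'. After: A=0 B=1 C=0 D=-3 ZF=1 PC=4
Step 11: PC=4 exec 'JNZ 2'. After: A=0 B=1 C=0 D=-3 ZF=1 PC=5
Step 12: PC=5 exec 'ADD D, 6'. After: A=0 B=1 C=0 D=3 ZF=0 PC=6
Step 13: PC=6 exec 'ADD B, 2'. After: A=0 B=3 C=0 D=3 ZF=0 PC=7
Step 14: PC=7 exec 'MOV B, 2'. After: A=0 B=2 C=0 D=3 ZF=0 PC=8
Step 15: PC=8 exec 'MOV A, 3'. After: A=3 B=2 C=0 D=3 ZF=0 PC=9
Step 16: PC=9 exec 'MOV A, 6'. After: A=6 B=2 C=0 D=3 ZF=0 PC=10
Step 17: PC=10 exec 'MOV B, 5'. After: A=6 B=5 C=0 D=3 ZF=0 PC=11
Step 18: PC=11 exec 'MOV D, 3'. After: A=6 B=5 C=0 D=3 ZF=0 PC=12
Step 19: PC=12 exec 'MOV C, 2'. After: A=6 B=5 C=2 D=3 ZF=0 PC=13
Step 20: PC=13 exec 'ADD B, 6'. After: A=6 B=11 C=2 D=3 ZF=0 PC=14
Step 21: PC=14 exec 'HALT'. After: A=6 B=11 C=2 D=3 ZF=0 PC=14 HALTED
Total instructions executed: 21

Answer: 21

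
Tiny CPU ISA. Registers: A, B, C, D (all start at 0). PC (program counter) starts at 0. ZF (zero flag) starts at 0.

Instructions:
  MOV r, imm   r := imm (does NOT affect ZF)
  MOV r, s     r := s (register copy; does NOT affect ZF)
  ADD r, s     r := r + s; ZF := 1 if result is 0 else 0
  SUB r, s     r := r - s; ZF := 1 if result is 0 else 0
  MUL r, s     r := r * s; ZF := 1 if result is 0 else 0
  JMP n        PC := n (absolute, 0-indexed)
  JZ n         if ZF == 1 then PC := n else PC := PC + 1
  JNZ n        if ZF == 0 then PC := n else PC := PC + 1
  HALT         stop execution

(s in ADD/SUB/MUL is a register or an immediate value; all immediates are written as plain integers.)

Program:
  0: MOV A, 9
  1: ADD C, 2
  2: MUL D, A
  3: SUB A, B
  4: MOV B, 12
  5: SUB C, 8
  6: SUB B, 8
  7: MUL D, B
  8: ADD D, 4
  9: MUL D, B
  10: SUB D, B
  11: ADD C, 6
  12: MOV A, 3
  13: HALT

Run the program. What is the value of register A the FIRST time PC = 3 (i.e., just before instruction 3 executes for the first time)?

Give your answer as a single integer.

Step 1: PC=0 exec 'MOV A, 9'. After: A=9 B=0 C=0 D=0 ZF=0 PC=1
Step 2: PC=1 exec 'ADD C, 2'. After: A=9 B=0 C=2 D=0 ZF=0 PC=2
Step 3: PC=2 exec 'MUL D, A'. After: A=9 B=0 C=2 D=0 ZF=1 PC=3
First time PC=3: A=9

9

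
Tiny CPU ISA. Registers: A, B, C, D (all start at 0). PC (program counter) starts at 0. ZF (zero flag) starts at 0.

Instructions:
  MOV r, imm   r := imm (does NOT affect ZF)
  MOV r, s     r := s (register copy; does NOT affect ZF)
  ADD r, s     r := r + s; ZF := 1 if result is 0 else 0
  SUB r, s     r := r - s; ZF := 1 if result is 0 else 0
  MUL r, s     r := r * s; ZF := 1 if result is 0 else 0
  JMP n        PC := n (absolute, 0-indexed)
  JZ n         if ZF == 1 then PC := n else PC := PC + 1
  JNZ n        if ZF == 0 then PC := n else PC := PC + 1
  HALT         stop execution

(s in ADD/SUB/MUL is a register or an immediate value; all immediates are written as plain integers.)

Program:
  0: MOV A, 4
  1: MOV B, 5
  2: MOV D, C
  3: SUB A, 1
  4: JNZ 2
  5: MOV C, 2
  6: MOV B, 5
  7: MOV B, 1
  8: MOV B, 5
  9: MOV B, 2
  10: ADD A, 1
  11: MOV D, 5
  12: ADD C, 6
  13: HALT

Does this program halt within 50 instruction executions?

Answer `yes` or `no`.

Answer: yes

Derivation:
Step 1: PC=0 exec 'MOV A, 4'. After: A=4 B=0 C=0 D=0 ZF=0 PC=1
Step 2: PC=1 exec 'MOV B, 5'. After: A=4 B=5 C=0 D=0 ZF=0 PC=2
Step 3: PC=2 exec 'MOV D, C'. After: A=4 B=5 C=0 D=0 ZF=0 PC=3
Step 4: PC=3 exec 'SUB A, 1'. After: A=3 B=5 C=0 D=0 ZF=0 PC=4
Step 5: PC=4 exec 'JNZ 2'. After: A=3 B=5 C=0 D=0 ZF=0 PC=2
Step 6: PC=2 exec 'MOV D, C'. After: A=3 B=5 C=0 D=0 ZF=0 PC=3
Step 7: PC=3 exec 'SUB A, 1'. After: A=2 B=5 C=0 D=0 ZF=0 PC=4
Step 8: PC=4 exec 'JNZ 2'. After: A=2 B=5 C=0 D=0 ZF=0 PC=2
Step 9: PC=2 exec 'MOV D, C'. After: A=2 B=5 C=0 D=0 ZF=0 PC=3
Step 10: PC=3 exec 'SUB A, 1'. After: A=1 B=5 C=0 D=0 ZF=0 PC=4
Step 11: PC=4 exec 'JNZ 2'. After: A=1 B=5 C=0 D=0 ZF=0 PC=2
Step 12: PC=2 exec 'MOV D, C'. After: A=1 B=5 C=0 D=0 ZF=0 PC=3
Step 13: PC=3 exec 'SUB A, 1'. After: A=0 B=5 C=0 D=0 ZF=1 PC=4
Step 14: PC=4 exec 'JNZ 2'. After: A=0 B=5 C=0 D=0 ZF=1 PC=5
Step 15: PC=5 exec 'MOV C, 2'. After: A=0 B=5 C=2 D=0 ZF=1 PC=6
Step 16: PC=6 exec 'MOV B, 5'. After: A=0 B=5 C=2 D=0 ZF=1 PC=7
Step 17: PC=7 exec 'MOV B, 1'. After: A=0 B=1 C=2 D=0 ZF=1 PC=8
Step 18: PC=8 exec 'MOV B, 5'. After: A=0 B=5 C=2 D=0 ZF=1 PC=9
Step 19: PC=9 exec 'MOV B, 2'. After: A=0 B=2 C=2 D=0 ZF=1 PC=10
Step 20: PC=10 exec 'ADD A, 1'. After: A=1 B=2 C=2 D=0 ZF=0 PC=11
Step 21: PC=11 exec 'MOV D, 5'. After: A=1 B=2 C=2 D=5 ZF=0 PC=12
Step 22: PC=12 exec 'ADD C, 6'. After: A=1 B=2 C=8 D=5 ZF=0 PC=13
Step 23: PC=13 exec 'HALT'. After: A=1 B=2 C=8 D=5 ZF=0 PC=13 HALTED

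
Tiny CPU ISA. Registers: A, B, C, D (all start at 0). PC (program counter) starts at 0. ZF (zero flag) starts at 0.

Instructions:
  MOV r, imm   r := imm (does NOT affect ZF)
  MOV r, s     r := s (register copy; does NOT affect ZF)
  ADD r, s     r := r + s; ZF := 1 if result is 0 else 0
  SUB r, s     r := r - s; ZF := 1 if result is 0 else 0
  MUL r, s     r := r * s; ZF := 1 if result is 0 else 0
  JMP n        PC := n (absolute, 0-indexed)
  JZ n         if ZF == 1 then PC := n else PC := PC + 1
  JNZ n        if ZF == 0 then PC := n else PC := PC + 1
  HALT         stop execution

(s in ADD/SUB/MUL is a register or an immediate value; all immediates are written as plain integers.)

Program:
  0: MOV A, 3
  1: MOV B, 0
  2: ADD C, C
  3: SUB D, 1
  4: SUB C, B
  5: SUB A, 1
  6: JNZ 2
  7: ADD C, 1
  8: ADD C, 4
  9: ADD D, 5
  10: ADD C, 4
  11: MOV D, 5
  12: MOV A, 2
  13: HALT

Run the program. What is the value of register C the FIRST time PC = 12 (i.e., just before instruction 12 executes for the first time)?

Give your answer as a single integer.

Step 1: PC=0 exec 'MOV A, 3'. After: A=3 B=0 C=0 D=0 ZF=0 PC=1
Step 2: PC=1 exec 'MOV B, 0'. After: A=3 B=0 C=0 D=0 ZF=0 PC=2
Step 3: PC=2 exec 'ADD C, C'. After: A=3 B=0 C=0 D=0 ZF=1 PC=3
Step 4: PC=3 exec 'SUB D, 1'. After: A=3 B=0 C=0 D=-1 ZF=0 PC=4
Step 5: PC=4 exec 'SUB C, B'. After: A=3 B=0 C=0 D=-1 ZF=1 PC=5
Step 6: PC=5 exec 'SUB A, 1'. After: A=2 B=0 C=0 D=-1 ZF=0 PC=6
Step 7: PC=6 exec 'JNZ 2'. After: A=2 B=0 C=0 D=-1 ZF=0 PC=2
Step 8: PC=2 exec 'ADD C, C'. After: A=2 B=0 C=0 D=-1 ZF=1 PC=3
Step 9: PC=3 exec 'SUB D, 1'. After: A=2 B=0 C=0 D=-2 ZF=0 PC=4
Step 10: PC=4 exec 'SUB C, B'. After: A=2 B=0 C=0 D=-2 ZF=1 PC=5
Step 11: PC=5 exec 'SUB A, 1'. After: A=1 B=0 C=0 D=-2 ZF=0 PC=6
Step 12: PC=6 exec 'JNZ 2'. After: A=1 B=0 C=0 D=-2 ZF=0 PC=2
Step 13: PC=2 exec 'ADD C, C'. After: A=1 B=0 C=0 D=-2 ZF=1 PC=3
Step 14: PC=3 exec 'SUB D, 1'. After: A=1 B=0 C=0 D=-3 ZF=0 PC=4
Step 15: PC=4 exec 'SUB C, B'. After: A=1 B=0 C=0 D=-3 ZF=1 PC=5
Step 16: PC=5 exec 'SUB A, 1'. After: A=0 B=0 C=0 D=-3 ZF=1 PC=6
Step 17: PC=6 exec 'JNZ 2'. After: A=0 B=0 C=0 D=-3 ZF=1 PC=7
Step 18: PC=7 exec 'ADD C, 1'. After: A=0 B=0 C=1 D=-3 ZF=0 PC=8
Step 19: PC=8 exec 'ADD C, 4'. After: A=0 B=0 C=5 D=-3 ZF=0 PC=9
Step 20: PC=9 exec 'ADD D, 5'. After: A=0 B=0 C=5 D=2 ZF=0 PC=10
Step 21: PC=10 exec 'ADD C, 4'. After: A=0 B=0 C=9 D=2 ZF=0 PC=11
Step 22: PC=11 exec 'MOV D, 5'. After: A=0 B=0 C=9 D=5 ZF=0 PC=12
First time PC=12: C=9

9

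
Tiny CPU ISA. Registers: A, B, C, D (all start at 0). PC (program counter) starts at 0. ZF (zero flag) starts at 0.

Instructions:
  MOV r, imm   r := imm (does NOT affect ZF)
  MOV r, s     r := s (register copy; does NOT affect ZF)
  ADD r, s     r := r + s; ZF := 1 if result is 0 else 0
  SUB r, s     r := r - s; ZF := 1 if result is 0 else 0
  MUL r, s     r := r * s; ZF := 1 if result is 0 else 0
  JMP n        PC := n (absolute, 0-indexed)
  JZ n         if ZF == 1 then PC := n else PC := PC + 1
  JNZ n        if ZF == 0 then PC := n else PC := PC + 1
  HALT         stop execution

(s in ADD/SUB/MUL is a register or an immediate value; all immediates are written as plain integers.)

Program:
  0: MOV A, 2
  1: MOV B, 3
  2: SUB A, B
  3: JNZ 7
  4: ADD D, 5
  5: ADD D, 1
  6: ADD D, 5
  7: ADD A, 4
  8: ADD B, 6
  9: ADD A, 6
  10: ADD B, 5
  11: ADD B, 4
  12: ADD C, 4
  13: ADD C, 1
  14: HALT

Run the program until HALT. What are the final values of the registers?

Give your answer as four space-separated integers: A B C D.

Answer: 9 18 5 0

Derivation:
Step 1: PC=0 exec 'MOV A, 2'. After: A=2 B=0 C=0 D=0 ZF=0 PC=1
Step 2: PC=1 exec 'MOV B, 3'. After: A=2 B=3 C=0 D=0 ZF=0 PC=2
Step 3: PC=2 exec 'SUB A, B'. After: A=-1 B=3 C=0 D=0 ZF=0 PC=3
Step 4: PC=3 exec 'JNZ 7'. After: A=-1 B=3 C=0 D=0 ZF=0 PC=7
Step 5: PC=7 exec 'ADD A, 4'. After: A=3 B=3 C=0 D=0 ZF=0 PC=8
Step 6: PC=8 exec 'ADD B, 6'. After: A=3 B=9 C=0 D=0 ZF=0 PC=9
Step 7: PC=9 exec 'ADD A, 6'. After: A=9 B=9 C=0 D=0 ZF=0 PC=10
Step 8: PC=10 exec 'ADD B, 5'. After: A=9 B=14 C=0 D=0 ZF=0 PC=11
Step 9: PC=11 exec 'ADD B, 4'. After: A=9 B=18 C=0 D=0 ZF=0 PC=12
Step 10: PC=12 exec 'ADD C, 4'. After: A=9 B=18 C=4 D=0 ZF=0 PC=13
Step 11: PC=13 exec 'ADD C, 1'. After: A=9 B=18 C=5 D=0 ZF=0 PC=14
Step 12: PC=14 exec 'HALT'. After: A=9 B=18 C=5 D=0 ZF=0 PC=14 HALTED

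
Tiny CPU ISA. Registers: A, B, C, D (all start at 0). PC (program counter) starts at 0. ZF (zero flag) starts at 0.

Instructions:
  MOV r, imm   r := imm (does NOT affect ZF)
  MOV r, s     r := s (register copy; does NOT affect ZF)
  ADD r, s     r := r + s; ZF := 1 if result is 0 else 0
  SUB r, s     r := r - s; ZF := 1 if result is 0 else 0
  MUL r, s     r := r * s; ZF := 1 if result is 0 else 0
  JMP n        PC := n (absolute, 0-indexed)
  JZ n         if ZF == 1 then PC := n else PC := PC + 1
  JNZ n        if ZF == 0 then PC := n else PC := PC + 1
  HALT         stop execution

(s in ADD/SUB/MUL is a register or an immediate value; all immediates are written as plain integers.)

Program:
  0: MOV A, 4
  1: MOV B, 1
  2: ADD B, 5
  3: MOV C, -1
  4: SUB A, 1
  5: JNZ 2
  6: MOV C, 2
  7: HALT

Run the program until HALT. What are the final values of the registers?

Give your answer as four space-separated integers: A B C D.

Step 1: PC=0 exec 'MOV A, 4'. After: A=4 B=0 C=0 D=0 ZF=0 PC=1
Step 2: PC=1 exec 'MOV B, 1'. After: A=4 B=1 C=0 D=0 ZF=0 PC=2
Step 3: PC=2 exec 'ADD B, 5'. After: A=4 B=6 C=0 D=0 ZF=0 PC=3
Step 4: PC=3 exec 'MOV C, -1'. After: A=4 B=6 C=-1 D=0 ZF=0 PC=4
Step 5: PC=4 exec 'SUB A, 1'. After: A=3 B=6 C=-1 D=0 ZF=0 PC=5
Step 6: PC=5 exec 'JNZ 2'. After: A=3 B=6 C=-1 D=0 ZF=0 PC=2
Step 7: PC=2 exec 'ADD B, 5'. After: A=3 B=11 C=-1 D=0 ZF=0 PC=3
Step 8: PC=3 exec 'MOV C, -1'. After: A=3 B=11 C=-1 D=0 ZF=0 PC=4
Step 9: PC=4 exec 'SUB A, 1'. After: A=2 B=11 C=-1 D=0 ZF=0 PC=5
Step 10: PC=5 exec 'JNZ 2'. After: A=2 B=11 C=-1 D=0 ZF=0 PC=2
Step 11: PC=2 exec 'ADD B, 5'. After: A=2 B=16 C=-1 D=0 ZF=0 PC=3
Step 12: PC=3 exec 'MOV C, -1'. After: A=2 B=16 C=-1 D=0 ZF=0 PC=4
Step 13: PC=4 exec 'SUB A, 1'. After: A=1 B=16 C=-1 D=0 ZF=0 PC=5
Step 14: PC=5 exec 'JNZ 2'. After: A=1 B=16 C=-1 D=0 ZF=0 PC=2
Step 15: PC=2 exec 'ADD B, 5'. After: A=1 B=21 C=-1 D=0 ZF=0 PC=3
Step 16: PC=3 exec 'MOV C, -1'. After: A=1 B=21 C=-1 D=0 ZF=0 PC=4
Step 17: PC=4 exec 'SUB A, 1'. After: A=0 B=21 C=-1 D=0 ZF=1 PC=5
Step 18: PC=5 exec 'JNZ 2'. After: A=0 B=21 C=-1 D=0 ZF=1 PC=6
Step 19: PC=6 exec 'MOV C, 2'. After: A=0 B=21 C=2 D=0 ZF=1 PC=7
Step 20: PC=7 exec 'HALT'. After: A=0 B=21 C=2 D=0 ZF=1 PC=7 HALTED

Answer: 0 21 2 0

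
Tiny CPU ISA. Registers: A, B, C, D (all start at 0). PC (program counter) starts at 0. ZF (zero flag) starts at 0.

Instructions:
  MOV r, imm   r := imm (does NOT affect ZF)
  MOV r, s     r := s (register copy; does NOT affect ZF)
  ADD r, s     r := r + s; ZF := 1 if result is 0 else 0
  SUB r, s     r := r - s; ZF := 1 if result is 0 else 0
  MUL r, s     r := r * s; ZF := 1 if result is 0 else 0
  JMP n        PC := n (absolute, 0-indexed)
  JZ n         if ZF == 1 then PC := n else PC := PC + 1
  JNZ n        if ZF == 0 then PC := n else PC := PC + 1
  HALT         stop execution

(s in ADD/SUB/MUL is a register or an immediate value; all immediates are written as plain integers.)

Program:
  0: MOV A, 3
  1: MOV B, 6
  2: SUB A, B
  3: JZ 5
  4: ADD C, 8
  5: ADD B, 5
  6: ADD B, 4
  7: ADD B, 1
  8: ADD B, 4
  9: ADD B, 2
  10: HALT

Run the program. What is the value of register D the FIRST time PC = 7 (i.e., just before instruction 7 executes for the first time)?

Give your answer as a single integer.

Step 1: PC=0 exec 'MOV A, 3'. After: A=3 B=0 C=0 D=0 ZF=0 PC=1
Step 2: PC=1 exec 'MOV B, 6'. After: A=3 B=6 C=0 D=0 ZF=0 PC=2
Step 3: PC=2 exec 'SUB A, B'. After: A=-3 B=6 C=0 D=0 ZF=0 PC=3
Step 4: PC=3 exec 'JZ 5'. After: A=-3 B=6 C=0 D=0 ZF=0 PC=4
Step 5: PC=4 exec 'ADD C, 8'. After: A=-3 B=6 C=8 D=0 ZF=0 PC=5
Step 6: PC=5 exec 'ADD B, 5'. After: A=-3 B=11 C=8 D=0 ZF=0 PC=6
Step 7: PC=6 exec 'ADD B, 4'. After: A=-3 B=15 C=8 D=0 ZF=0 PC=7
First time PC=7: D=0

0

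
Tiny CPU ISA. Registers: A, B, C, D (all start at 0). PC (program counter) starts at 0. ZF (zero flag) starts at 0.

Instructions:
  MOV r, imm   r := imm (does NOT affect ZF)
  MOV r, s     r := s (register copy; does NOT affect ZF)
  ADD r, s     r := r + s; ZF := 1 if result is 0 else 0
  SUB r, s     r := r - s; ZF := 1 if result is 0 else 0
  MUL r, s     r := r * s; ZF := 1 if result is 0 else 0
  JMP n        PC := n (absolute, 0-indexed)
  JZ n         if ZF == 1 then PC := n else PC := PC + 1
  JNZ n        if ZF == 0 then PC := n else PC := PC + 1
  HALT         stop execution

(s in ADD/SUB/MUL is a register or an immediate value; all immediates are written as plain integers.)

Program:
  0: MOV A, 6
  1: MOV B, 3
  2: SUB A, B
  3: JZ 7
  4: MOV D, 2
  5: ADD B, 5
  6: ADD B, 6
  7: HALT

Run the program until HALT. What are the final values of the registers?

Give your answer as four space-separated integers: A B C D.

Step 1: PC=0 exec 'MOV A, 6'. After: A=6 B=0 C=0 D=0 ZF=0 PC=1
Step 2: PC=1 exec 'MOV B, 3'. After: A=6 B=3 C=0 D=0 ZF=0 PC=2
Step 3: PC=2 exec 'SUB A, B'. After: A=3 B=3 C=0 D=0 ZF=0 PC=3
Step 4: PC=3 exec 'JZ 7'. After: A=3 B=3 C=0 D=0 ZF=0 PC=4
Step 5: PC=4 exec 'MOV D, 2'. After: A=3 B=3 C=0 D=2 ZF=0 PC=5
Step 6: PC=5 exec 'ADD B, 5'. After: A=3 B=8 C=0 D=2 ZF=0 PC=6
Step 7: PC=6 exec 'ADD B, 6'. After: A=3 B=14 C=0 D=2 ZF=0 PC=7
Step 8: PC=7 exec 'HALT'. After: A=3 B=14 C=0 D=2 ZF=0 PC=7 HALTED

Answer: 3 14 0 2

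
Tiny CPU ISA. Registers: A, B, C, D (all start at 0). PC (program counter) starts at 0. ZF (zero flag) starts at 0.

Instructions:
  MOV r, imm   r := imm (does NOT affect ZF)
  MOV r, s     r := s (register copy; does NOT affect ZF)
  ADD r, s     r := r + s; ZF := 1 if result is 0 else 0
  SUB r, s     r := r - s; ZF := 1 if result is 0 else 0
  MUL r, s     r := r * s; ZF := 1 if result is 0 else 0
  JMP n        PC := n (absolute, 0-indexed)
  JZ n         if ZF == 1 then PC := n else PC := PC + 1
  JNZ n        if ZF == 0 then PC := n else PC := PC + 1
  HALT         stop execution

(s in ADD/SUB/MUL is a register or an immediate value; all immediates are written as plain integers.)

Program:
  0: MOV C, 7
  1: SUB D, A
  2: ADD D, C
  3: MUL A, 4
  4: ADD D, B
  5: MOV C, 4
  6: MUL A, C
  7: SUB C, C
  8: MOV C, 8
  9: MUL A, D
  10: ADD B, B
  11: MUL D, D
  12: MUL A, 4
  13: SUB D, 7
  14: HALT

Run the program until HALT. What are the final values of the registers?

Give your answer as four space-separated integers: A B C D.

Step 1: PC=0 exec 'MOV C, 7'. After: A=0 B=0 C=7 D=0 ZF=0 PC=1
Step 2: PC=1 exec 'SUB D, A'. After: A=0 B=0 C=7 D=0 ZF=1 PC=2
Step 3: PC=2 exec 'ADD D, C'. After: A=0 B=0 C=7 D=7 ZF=0 PC=3
Step 4: PC=3 exec 'MUL A, 4'. After: A=0 B=0 C=7 D=7 ZF=1 PC=4
Step 5: PC=4 exec 'ADD D, B'. After: A=0 B=0 C=7 D=7 ZF=0 PC=5
Step 6: PC=5 exec 'MOV C, 4'. After: A=0 B=0 C=4 D=7 ZF=0 PC=6
Step 7: PC=6 exec 'MUL A, C'. After: A=0 B=0 C=4 D=7 ZF=1 PC=7
Step 8: PC=7 exec 'SUB C, C'. After: A=0 B=0 C=0 D=7 ZF=1 PC=8
Step 9: PC=8 exec 'MOV C, 8'. After: A=0 B=0 C=8 D=7 ZF=1 PC=9
Step 10: PC=9 exec 'MUL A, D'. After: A=0 B=0 C=8 D=7 ZF=1 PC=10
Step 11: PC=10 exec 'ADD B, B'. After: A=0 B=0 C=8 D=7 ZF=1 PC=11
Step 12: PC=11 exec 'MUL D, D'. After: A=0 B=0 C=8 D=49 ZF=0 PC=12
Step 13: PC=12 exec 'MUL A, 4'. After: A=0 B=0 C=8 D=49 ZF=1 PC=13
Step 14: PC=13 exec 'SUB D, 7'. After: A=0 B=0 C=8 D=42 ZF=0 PC=14
Step 15: PC=14 exec 'HALT'. After: A=0 B=0 C=8 D=42 ZF=0 PC=14 HALTED

Answer: 0 0 8 42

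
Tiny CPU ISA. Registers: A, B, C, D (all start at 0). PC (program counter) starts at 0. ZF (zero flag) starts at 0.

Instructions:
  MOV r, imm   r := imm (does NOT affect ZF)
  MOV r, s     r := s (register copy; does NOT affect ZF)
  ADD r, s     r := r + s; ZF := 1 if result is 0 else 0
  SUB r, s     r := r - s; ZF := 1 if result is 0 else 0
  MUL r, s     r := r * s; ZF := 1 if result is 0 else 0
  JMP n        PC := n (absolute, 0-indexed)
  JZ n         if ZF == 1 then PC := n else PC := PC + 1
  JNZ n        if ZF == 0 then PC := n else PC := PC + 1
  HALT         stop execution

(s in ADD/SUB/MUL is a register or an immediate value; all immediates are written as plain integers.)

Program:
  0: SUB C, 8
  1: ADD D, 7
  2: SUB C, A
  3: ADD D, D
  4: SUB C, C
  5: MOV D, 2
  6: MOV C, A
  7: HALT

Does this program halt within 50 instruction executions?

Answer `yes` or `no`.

Answer: yes

Derivation:
Step 1: PC=0 exec 'SUB C, 8'. After: A=0 B=0 C=-8 D=0 ZF=0 PC=1
Step 2: PC=1 exec 'ADD D, 7'. After: A=0 B=0 C=-8 D=7 ZF=0 PC=2
Step 3: PC=2 exec 'SUB C, A'. After: A=0 B=0 C=-8 D=7 ZF=0 PC=3
Step 4: PC=3 exec 'ADD D, D'. After: A=0 B=0 C=-8 D=14 ZF=0 PC=4
Step 5: PC=4 exec 'SUB C, C'. After: A=0 B=0 C=0 D=14 ZF=1 PC=5
Step 6: PC=5 exec 'MOV D, 2'. After: A=0 B=0 C=0 D=2 ZF=1 PC=6
Step 7: PC=6 exec 'MOV C, A'. After: A=0 B=0 C=0 D=2 ZF=1 PC=7
Step 8: PC=7 exec 'HALT'. After: A=0 B=0 C=0 D=2 ZF=1 PC=7 HALTED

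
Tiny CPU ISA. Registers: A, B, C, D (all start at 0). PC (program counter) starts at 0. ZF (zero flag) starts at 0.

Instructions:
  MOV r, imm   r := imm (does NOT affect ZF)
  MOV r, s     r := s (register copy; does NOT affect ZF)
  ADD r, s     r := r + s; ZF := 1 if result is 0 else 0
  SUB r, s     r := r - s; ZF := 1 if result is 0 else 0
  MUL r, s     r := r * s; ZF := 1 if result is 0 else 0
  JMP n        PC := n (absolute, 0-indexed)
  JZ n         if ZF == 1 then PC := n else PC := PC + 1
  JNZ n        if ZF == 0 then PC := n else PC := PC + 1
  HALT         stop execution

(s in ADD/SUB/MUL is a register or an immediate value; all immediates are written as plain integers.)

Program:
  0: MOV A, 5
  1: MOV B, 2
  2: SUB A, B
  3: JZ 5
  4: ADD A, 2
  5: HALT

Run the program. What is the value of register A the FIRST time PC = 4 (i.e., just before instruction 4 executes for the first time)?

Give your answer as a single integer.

Step 1: PC=0 exec 'MOV A, 5'. After: A=5 B=0 C=0 D=0 ZF=0 PC=1
Step 2: PC=1 exec 'MOV B, 2'. After: A=5 B=2 C=0 D=0 ZF=0 PC=2
Step 3: PC=2 exec 'SUB A, B'. After: A=3 B=2 C=0 D=0 ZF=0 PC=3
Step 4: PC=3 exec 'JZ 5'. After: A=3 B=2 C=0 D=0 ZF=0 PC=4
First time PC=4: A=3

3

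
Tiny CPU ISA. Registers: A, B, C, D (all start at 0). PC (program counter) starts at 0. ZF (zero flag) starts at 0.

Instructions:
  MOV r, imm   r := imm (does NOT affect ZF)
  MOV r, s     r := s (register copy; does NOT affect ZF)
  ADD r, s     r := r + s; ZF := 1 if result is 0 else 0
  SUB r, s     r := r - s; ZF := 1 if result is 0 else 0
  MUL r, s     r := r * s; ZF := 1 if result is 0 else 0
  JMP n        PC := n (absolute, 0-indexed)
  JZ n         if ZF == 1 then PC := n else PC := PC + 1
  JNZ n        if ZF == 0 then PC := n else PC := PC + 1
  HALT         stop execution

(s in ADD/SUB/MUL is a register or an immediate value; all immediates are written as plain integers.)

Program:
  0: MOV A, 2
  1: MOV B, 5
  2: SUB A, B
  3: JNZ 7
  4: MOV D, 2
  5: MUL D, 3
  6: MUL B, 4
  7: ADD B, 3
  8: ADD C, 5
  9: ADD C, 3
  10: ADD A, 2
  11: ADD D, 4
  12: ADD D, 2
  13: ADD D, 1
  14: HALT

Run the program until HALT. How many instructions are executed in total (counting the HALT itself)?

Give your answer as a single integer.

Answer: 12

Derivation:
Step 1: PC=0 exec 'MOV A, 2'. After: A=2 B=0 C=0 D=0 ZF=0 PC=1
Step 2: PC=1 exec 'MOV B, 5'. After: A=2 B=5 C=0 D=0 ZF=0 PC=2
Step 3: PC=2 exec 'SUB A, B'. After: A=-3 B=5 C=0 D=0 ZF=0 PC=3
Step 4: PC=3 exec 'JNZ 7'. After: A=-3 B=5 C=0 D=0 ZF=0 PC=7
Step 5: PC=7 exec 'ADD B, 3'. After: A=-3 B=8 C=0 D=0 ZF=0 PC=8
Step 6: PC=8 exec 'ADD C, 5'. After: A=-3 B=8 C=5 D=0 ZF=0 PC=9
Step 7: PC=9 exec 'ADD C, 3'. After: A=-3 B=8 C=8 D=0 ZF=0 PC=10
Step 8: PC=10 exec 'ADD A, 2'. After: A=-1 B=8 C=8 D=0 ZF=0 PC=11
Step 9: PC=11 exec 'ADD D, 4'. After: A=-1 B=8 C=8 D=4 ZF=0 PC=12
Step 10: PC=12 exec 'ADD D, 2'. After: A=-1 B=8 C=8 D=6 ZF=0 PC=13
Step 11: PC=13 exec 'ADD D, 1'. After: A=-1 B=8 C=8 D=7 ZF=0 PC=14
Step 12: PC=14 exec 'HALT'. After: A=-1 B=8 C=8 D=7 ZF=0 PC=14 HALTED
Total instructions executed: 12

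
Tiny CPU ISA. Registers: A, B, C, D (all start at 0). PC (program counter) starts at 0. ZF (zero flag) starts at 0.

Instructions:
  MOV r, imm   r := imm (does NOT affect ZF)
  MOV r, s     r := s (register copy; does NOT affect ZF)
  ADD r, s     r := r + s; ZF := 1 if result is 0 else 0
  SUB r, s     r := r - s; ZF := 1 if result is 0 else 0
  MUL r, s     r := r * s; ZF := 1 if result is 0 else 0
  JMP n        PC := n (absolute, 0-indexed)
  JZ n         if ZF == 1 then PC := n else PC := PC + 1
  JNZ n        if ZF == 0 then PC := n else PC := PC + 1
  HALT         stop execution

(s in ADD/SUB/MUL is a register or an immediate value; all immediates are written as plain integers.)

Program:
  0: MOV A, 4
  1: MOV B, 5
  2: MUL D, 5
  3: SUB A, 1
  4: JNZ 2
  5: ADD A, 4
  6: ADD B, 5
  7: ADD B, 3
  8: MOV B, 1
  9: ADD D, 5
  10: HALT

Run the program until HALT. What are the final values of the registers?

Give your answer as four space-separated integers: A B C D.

Step 1: PC=0 exec 'MOV A, 4'. After: A=4 B=0 C=0 D=0 ZF=0 PC=1
Step 2: PC=1 exec 'MOV B, 5'. After: A=4 B=5 C=0 D=0 ZF=0 PC=2
Step 3: PC=2 exec 'MUL D, 5'. After: A=4 B=5 C=0 D=0 ZF=1 PC=3
Step 4: PC=3 exec 'SUB A, 1'. After: A=3 B=5 C=0 D=0 ZF=0 PC=4
Step 5: PC=4 exec 'JNZ 2'. After: A=3 B=5 C=0 D=0 ZF=0 PC=2
Step 6: PC=2 exec 'MUL D, 5'. After: A=3 B=5 C=0 D=0 ZF=1 PC=3
Step 7: PC=3 exec 'SUB A, 1'. After: A=2 B=5 C=0 D=0 ZF=0 PC=4
Step 8: PC=4 exec 'JNZ 2'. After: A=2 B=5 C=0 D=0 ZF=0 PC=2
Step 9: PC=2 exec 'MUL D, 5'. After: A=2 B=5 C=0 D=0 ZF=1 PC=3
Step 10: PC=3 exec 'SUB A, 1'. After: A=1 B=5 C=0 D=0 ZF=0 PC=4
Step 11: PC=4 exec 'JNZ 2'. After: A=1 B=5 C=0 D=0 ZF=0 PC=2
Step 12: PC=2 exec 'MUL D, 5'. After: A=1 B=5 C=0 D=0 ZF=1 PC=3
Step 13: PC=3 exec 'SUB A, 1'. After: A=0 B=5 C=0 D=0 ZF=1 PC=4
Step 14: PC=4 exec 'JNZ 2'. After: A=0 B=5 C=0 D=0 ZF=1 PC=5
Step 15: PC=5 exec 'ADD A, 4'. After: A=4 B=5 C=0 D=0 ZF=0 PC=6
Step 16: PC=6 exec 'ADD B, 5'. After: A=4 B=10 C=0 D=0 ZF=0 PC=7
Step 17: PC=7 exec 'ADD B, 3'. After: A=4 B=13 C=0 D=0 ZF=0 PC=8
Step 18: PC=8 exec 'MOV B, 1'. After: A=4 B=1 C=0 D=0 ZF=0 PC=9
Step 19: PC=9 exec 'ADD D, 5'. After: A=4 B=1 C=0 D=5 ZF=0 PC=10
Step 20: PC=10 exec 'HALT'. After: A=4 B=1 C=0 D=5 ZF=0 PC=10 HALTED

Answer: 4 1 0 5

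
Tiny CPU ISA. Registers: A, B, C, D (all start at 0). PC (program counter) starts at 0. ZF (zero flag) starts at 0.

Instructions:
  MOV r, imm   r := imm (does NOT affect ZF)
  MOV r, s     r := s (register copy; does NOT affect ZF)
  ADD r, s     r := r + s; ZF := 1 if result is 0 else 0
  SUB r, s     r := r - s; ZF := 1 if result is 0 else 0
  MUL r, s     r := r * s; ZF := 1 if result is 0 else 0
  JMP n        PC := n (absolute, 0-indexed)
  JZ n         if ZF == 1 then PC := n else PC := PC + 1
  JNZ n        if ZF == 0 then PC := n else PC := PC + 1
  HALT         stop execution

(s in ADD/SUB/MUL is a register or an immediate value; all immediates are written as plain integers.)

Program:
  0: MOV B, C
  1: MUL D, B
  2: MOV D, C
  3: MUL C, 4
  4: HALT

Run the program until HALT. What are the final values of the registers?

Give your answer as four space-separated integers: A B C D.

Step 1: PC=0 exec 'MOV B, C'. After: A=0 B=0 C=0 D=0 ZF=0 PC=1
Step 2: PC=1 exec 'MUL D, B'. After: A=0 B=0 C=0 D=0 ZF=1 PC=2
Step 3: PC=2 exec 'MOV D, C'. After: A=0 B=0 C=0 D=0 ZF=1 PC=3
Step 4: PC=3 exec 'MUL C, 4'. After: A=0 B=0 C=0 D=0 ZF=1 PC=4
Step 5: PC=4 exec 'HALT'. After: A=0 B=0 C=0 D=0 ZF=1 PC=4 HALTED

Answer: 0 0 0 0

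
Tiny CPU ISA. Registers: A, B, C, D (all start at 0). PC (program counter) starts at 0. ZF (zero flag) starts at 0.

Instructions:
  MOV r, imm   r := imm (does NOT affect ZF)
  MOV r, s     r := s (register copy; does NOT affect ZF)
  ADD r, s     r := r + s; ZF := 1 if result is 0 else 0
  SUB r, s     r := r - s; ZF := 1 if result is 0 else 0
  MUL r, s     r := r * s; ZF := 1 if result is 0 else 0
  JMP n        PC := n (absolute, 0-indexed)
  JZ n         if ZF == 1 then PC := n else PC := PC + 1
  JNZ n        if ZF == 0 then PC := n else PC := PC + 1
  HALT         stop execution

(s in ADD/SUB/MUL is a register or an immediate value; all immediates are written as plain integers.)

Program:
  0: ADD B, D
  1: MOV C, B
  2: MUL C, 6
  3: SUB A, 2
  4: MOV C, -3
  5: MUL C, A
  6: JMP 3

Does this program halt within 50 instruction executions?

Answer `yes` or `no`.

Answer: no

Derivation:
Step 1: PC=0 exec 'ADD B, D'. After: A=0 B=0 C=0 D=0 ZF=1 PC=1
Step 2: PC=1 exec 'MOV C, B'. After: A=0 B=0 C=0 D=0 ZF=1 PC=2
Step 3: PC=2 exec 'MUL C, 6'. After: A=0 B=0 C=0 D=0 ZF=1 PC=3
Step 4: PC=3 exec 'SUB A, 2'. After: A=-2 B=0 C=0 D=0 ZF=0 PC=4
Step 5: PC=4 exec 'MOV C, -3'. After: A=-2 B=0 C=-3 D=0 ZF=0 PC=5
Step 6: PC=5 exec 'MUL C, A'. After: A=-2 B=0 C=6 D=0 ZF=0 PC=6
Step 7: PC=6 exec 'JMP 3'. After: A=-2 B=0 C=6 D=0 ZF=0 PC=3
Step 8: PC=3 exec 'SUB A, 2'. After: A=-4 B=0 C=6 D=0 ZF=0 PC=4
Step 9: PC=4 exec 'MOV C, -3'. After: A=-4 B=0 C=-3 D=0 ZF=0 PC=5
Step 10: PC=5 exec 'MUL C, A'. After: A=-4 B=0 C=12 D=0 ZF=0 PC=6
Step 11: PC=6 exec 'JMP 3'. After: A=-4 B=0 C=12 D=0 ZF=0 PC=3
Step 12: PC=3 exec 'SUB A, 2'. After: A=-6 B=0 C=12 D=0 ZF=0 PC=4
Step 13: PC=4 exec 'MOV C, -3'. After: A=-6 B=0 C=-3 D=0 ZF=0 PC=5
Step 14: PC=5 exec 'MUL C, A'. After: A=-6 B=0 C=18 D=0 ZF=0 PC=6
Step 15: PC=6 exec 'JMP 3'. After: A=-6 B=0 C=18 D=0 ZF=0 PC=3
After 50 steps: not halted. PC revisits the same instructions with no path to HALT; will never halt.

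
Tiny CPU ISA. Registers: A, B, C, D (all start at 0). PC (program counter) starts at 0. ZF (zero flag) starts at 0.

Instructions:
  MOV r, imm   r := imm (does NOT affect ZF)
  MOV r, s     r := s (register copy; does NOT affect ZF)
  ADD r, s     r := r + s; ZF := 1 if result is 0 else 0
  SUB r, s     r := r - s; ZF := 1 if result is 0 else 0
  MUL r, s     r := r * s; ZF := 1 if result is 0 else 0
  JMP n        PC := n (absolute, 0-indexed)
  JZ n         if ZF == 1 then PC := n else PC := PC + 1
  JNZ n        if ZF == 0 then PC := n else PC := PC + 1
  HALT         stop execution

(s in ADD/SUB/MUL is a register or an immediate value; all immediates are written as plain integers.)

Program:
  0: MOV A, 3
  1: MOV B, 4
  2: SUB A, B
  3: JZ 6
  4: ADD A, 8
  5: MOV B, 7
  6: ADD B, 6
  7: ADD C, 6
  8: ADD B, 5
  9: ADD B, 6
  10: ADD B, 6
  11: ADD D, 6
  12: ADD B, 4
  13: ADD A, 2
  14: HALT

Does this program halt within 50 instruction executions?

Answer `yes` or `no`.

Step 1: PC=0 exec 'MOV A, 3'. After: A=3 B=0 C=0 D=0 ZF=0 PC=1
Step 2: PC=1 exec 'MOV B, 4'. After: A=3 B=4 C=0 D=0 ZF=0 PC=2
Step 3: PC=2 exec 'SUB A, B'. After: A=-1 B=4 C=0 D=0 ZF=0 PC=3
Step 4: PC=3 exec 'JZ 6'. After: A=-1 B=4 C=0 D=0 ZF=0 PC=4
Step 5: PC=4 exec 'ADD A, 8'. After: A=7 B=4 C=0 D=0 ZF=0 PC=5
Step 6: PC=5 exec 'MOV B, 7'. After: A=7 B=7 C=0 D=0 ZF=0 PC=6
Step 7: PC=6 exec 'ADD B, 6'. After: A=7 B=13 C=0 D=0 ZF=0 PC=7
Step 8: PC=7 exec 'ADD C, 6'. After: A=7 B=13 C=6 D=0 ZF=0 PC=8
Step 9: PC=8 exec 'ADD B, 5'. After: A=7 B=18 C=6 D=0 ZF=0 PC=9
Step 10: PC=9 exec 'ADD B, 6'. After: A=7 B=24 C=6 D=0 ZF=0 PC=10
Step 11: PC=10 exec 'ADD B, 6'. After: A=7 B=30 C=6 D=0 ZF=0 PC=11
Step 12: PC=11 exec 'ADD D, 6'. After: A=7 B=30 C=6 D=6 ZF=0 PC=12
Step 13: PC=12 exec 'ADD B, 4'. After: A=7 B=34 C=6 D=6 ZF=0 PC=13
Step 14: PC=13 exec 'ADD A, 2'. After: A=9 B=34 C=6 D=6 ZF=0 PC=14
Step 15: PC=14 exec 'HALT'. After: A=9 B=34 C=6 D=6 ZF=0 PC=14 HALTED

Answer: yes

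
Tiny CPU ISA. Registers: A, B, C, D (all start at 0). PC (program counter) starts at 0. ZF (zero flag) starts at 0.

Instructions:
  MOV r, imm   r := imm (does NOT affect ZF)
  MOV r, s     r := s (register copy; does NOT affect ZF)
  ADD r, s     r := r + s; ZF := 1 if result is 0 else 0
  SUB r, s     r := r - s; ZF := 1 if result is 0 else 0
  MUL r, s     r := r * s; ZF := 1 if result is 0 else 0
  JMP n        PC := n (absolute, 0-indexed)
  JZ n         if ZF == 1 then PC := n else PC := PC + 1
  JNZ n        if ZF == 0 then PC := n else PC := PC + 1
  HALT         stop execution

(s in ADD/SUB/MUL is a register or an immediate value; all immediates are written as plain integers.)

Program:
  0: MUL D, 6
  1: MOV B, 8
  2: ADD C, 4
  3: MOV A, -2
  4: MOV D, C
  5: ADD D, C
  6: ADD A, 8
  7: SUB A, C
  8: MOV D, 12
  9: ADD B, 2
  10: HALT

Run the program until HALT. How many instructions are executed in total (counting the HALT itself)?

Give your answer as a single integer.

Answer: 11

Derivation:
Step 1: PC=0 exec 'MUL D, 6'. After: A=0 B=0 C=0 D=0 ZF=1 PC=1
Step 2: PC=1 exec 'MOV B, 8'. After: A=0 B=8 C=0 D=0 ZF=1 PC=2
Step 3: PC=2 exec 'ADD C, 4'. After: A=0 B=8 C=4 D=0 ZF=0 PC=3
Step 4: PC=3 exec 'MOV A, -2'. After: A=-2 B=8 C=4 D=0 ZF=0 PC=4
Step 5: PC=4 exec 'MOV D, C'. After: A=-2 B=8 C=4 D=4 ZF=0 PC=5
Step 6: PC=5 exec 'ADD D, C'. After: A=-2 B=8 C=4 D=8 ZF=0 PC=6
Step 7: PC=6 exec 'ADD A, 8'. After: A=6 B=8 C=4 D=8 ZF=0 PC=7
Step 8: PC=7 exec 'SUB A, C'. After: A=2 B=8 C=4 D=8 ZF=0 PC=8
Step 9: PC=8 exec 'MOV D, 12'. After: A=2 B=8 C=4 D=12 ZF=0 PC=9
Step 10: PC=9 exec 'ADD B, 2'. After: A=2 B=10 C=4 D=12 ZF=0 PC=10
Step 11: PC=10 exec 'HALT'. After: A=2 B=10 C=4 D=12 ZF=0 PC=10 HALTED
Total instructions executed: 11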